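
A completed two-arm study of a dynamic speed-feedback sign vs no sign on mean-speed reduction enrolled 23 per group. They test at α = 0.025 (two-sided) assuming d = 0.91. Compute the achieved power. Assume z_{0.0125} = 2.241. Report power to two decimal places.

power ≈ 0.80

For two equal groups, power = Φ(d·√(n/2) − z_{α/2}).
d·√(n/2) = 0.91 × √(23/2) = 0.91 × 3.391 = 3.086.
z_β = 3.086 − 2.241 = 0.845.
Power = Φ(0.845) = 0.801.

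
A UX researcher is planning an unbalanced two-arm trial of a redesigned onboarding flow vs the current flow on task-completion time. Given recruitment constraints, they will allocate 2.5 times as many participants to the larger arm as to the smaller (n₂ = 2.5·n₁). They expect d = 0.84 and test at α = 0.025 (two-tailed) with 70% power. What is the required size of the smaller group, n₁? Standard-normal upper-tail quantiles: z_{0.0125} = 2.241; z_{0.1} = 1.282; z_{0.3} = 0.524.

With allocation ratio k = n₂/n₁ = 2.5, Var(x̄₁−x̄₂) = σ²(1/n₁ + 1/(k·n₁)) = σ²·(k+1)/(k·n₁).
So n₁ = (1 + 1/k)·((z_{α/2} + z_β)/d)² = 1.400 × (2.765/0.84)².
n₁ = 1.400 × 10.84 = 15.2.
Round up: n₁ = 16, giving n₂ = 2.5 × 16 = 40.

n₁ = 16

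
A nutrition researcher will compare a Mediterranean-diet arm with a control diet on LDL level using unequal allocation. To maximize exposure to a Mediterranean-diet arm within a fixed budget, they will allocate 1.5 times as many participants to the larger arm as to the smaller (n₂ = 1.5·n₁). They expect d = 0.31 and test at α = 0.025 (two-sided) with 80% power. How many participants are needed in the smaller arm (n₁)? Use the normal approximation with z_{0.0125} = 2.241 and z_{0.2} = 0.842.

n₁ = 165

With allocation ratio k = n₂/n₁ = 1.5, Var(x̄₁−x̄₂) = σ²(1/n₁ + 1/(k·n₁)) = σ²·(k+1)/(k·n₁).
So n₁ = (1 + 1/k)·((z_{α/2} + z_β)/d)² = 1.667 × (3.083/0.31)².
n₁ = 1.667 × 98.91 = 164.8.
Round up: n₁ = 165, giving n₂ = ⌈1.5 × 165⌉ = ⌈247.5⌉ = 248.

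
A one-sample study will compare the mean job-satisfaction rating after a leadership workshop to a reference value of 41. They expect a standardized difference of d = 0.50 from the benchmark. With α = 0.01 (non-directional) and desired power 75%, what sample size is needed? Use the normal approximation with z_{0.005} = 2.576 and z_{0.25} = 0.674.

n = 43

For a one-sample test: n = ((z_{α/2} + z_β) / d)².
z_{α/2} + z_β = 2.576 + 0.674 = 3.250.
n = (3.250 / 0.50)² = 6.500² = 42.25.
Round up.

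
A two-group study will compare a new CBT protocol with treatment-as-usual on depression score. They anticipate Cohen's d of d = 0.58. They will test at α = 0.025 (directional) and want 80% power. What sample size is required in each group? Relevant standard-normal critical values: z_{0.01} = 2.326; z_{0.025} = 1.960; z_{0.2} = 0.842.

For two independent groups with equal n: n = 2·((z_{α} + z_β) / d)².
z_{α} + z_β = 1.960 + 0.842 = 2.802.
n = 2 × (2.802 / 0.58)² = 2 × 4.831² = 2 × 23.34 = 46.7.
Round up to the next whole participant.

n = 47 per group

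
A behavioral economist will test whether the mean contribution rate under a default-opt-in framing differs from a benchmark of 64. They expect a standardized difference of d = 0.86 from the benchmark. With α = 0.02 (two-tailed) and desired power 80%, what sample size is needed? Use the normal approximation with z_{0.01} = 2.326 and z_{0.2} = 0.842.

For a one-sample test: n = ((z_{α/2} + z_β) / d)².
z_{α/2} + z_β = 2.326 + 0.842 = 3.168.
n = (3.168 / 0.86)² = 3.684² = 13.57.
Round up.

n = 14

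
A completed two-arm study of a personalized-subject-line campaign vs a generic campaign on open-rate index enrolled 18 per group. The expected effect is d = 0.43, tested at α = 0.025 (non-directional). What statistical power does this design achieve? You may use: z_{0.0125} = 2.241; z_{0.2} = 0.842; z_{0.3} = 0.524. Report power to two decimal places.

power ≈ 0.17

For two equal groups, power = Φ(d·√(n/2) − z_{α/2}).
d·√(n/2) = 0.43 × √(18/2) = 0.43 × 3.000 = 1.290.
z_β = 1.290 − 2.241 = -0.951.
Power = Φ(-0.951) = 0.171.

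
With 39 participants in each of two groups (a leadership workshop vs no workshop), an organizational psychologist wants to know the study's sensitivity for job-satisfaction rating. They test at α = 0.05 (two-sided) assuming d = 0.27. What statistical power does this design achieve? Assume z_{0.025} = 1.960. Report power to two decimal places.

For two equal groups, power = Φ(d·√(n/2) − z_{α/2}).
d·√(n/2) = 0.27 × √(39/2) = 0.27 × 4.416 = 1.192.
z_β = 1.192 − 1.960 = -0.768.
Power = Φ(-0.768) = 0.221.

power ≈ 0.22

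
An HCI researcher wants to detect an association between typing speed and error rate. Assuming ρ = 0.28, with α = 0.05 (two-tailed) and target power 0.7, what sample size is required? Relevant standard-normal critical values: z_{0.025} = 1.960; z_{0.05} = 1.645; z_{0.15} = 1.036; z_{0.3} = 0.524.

n = 78

Fisher's z: C = ½·ln((1+r)/(1−r)) = ½·ln(1.7778) = 0.2877.
n = ((z_{α/2} + z_β)/C)² + 3.
(1.960 + 0.524) / 0.2877 = 2.484 / 0.2877 = 8.634.
n = 8.634² + 3 = 74.55 + 3 = 77.5.
Round up.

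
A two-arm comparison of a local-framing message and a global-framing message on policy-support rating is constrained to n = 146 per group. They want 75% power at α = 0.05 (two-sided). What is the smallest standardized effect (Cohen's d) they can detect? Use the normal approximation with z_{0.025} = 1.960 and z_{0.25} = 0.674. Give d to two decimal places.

For two independent groups of n = 146 each: d_min = (z_{α/2} + z_β)·√(2/n).
z-sum = 1.960 + 0.674 = 2.634.
d_min = 2.634 × √(2/146) = 2.634 × 0.1170 = 0.308.

d_min ≈ 0.31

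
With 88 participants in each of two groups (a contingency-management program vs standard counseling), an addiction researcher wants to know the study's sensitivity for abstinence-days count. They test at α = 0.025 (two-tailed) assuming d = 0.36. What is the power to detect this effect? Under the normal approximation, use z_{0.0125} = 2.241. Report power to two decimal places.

For two equal groups, power = Φ(d·√(n/2) − z_{α/2}).
d·√(n/2) = 0.36 × √(88/2) = 0.36 × 6.633 = 2.388.
z_β = 2.388 − 2.241 = 0.147.
Power = Φ(0.147) = 0.558.

power ≈ 0.56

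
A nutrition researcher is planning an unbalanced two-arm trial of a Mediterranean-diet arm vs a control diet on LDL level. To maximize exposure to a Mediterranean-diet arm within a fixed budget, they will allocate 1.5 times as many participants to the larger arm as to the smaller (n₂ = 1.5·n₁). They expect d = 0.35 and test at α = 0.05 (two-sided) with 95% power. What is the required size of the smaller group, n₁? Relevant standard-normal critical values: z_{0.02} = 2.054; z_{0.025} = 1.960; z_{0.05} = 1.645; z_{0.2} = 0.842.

With allocation ratio k = n₂/n₁ = 1.5, Var(x̄₁−x̄₂) = σ²(1/n₁ + 1/(k·n₁)) = σ²·(k+1)/(k·n₁).
So n₁ = (1 + 1/k)·((z_{α/2} + z_β)/d)² = 1.667 × (3.605/0.35)².
n₁ = 1.667 × 106.09 = 176.8.
Round up: n₁ = 177, giving n₂ = ⌈1.5 × 177⌉ = ⌈265.5⌉ = 266.

n₁ = 177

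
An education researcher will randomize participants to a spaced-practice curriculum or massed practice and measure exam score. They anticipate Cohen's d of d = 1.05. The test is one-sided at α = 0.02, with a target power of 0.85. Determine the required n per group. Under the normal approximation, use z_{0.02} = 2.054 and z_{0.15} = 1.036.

n = 18 per group

For two independent groups with equal n: n = 2·((z_{α} + z_β) / d)².
z_{α} + z_β = 2.054 + 1.036 = 3.090.
n = 2 × (3.090 / 1.05)² = 2 × 2.943² = 2 × 8.66 = 17.3.
Round up to the next whole participant.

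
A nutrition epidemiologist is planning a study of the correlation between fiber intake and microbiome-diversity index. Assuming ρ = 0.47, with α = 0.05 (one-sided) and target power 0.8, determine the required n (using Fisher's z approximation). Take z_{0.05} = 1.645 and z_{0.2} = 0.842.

n = 27

Fisher's z: C = ½·ln((1+r)/(1−r)) = ½·ln(2.7736) = 0.5101.
n = ((z_{α} + z_β)/C)² + 3.
(1.645 + 0.842) / 0.5101 = 2.487 / 0.5101 = 4.876.
n = 4.876² + 3 = 23.77 + 3 = 26.8.
Round up.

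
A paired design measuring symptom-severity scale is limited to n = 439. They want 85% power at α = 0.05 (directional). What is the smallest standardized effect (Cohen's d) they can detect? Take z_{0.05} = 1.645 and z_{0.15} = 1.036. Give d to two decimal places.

For a single sample (or paired design) of n = 439: d_min = (z_{α} + z_β)/√n.
z-sum = 1.645 + 1.036 = 2.681.
d_min = 2.681 / √439 = 2.681 / 20.952 = 0.128.

d_min ≈ 0.13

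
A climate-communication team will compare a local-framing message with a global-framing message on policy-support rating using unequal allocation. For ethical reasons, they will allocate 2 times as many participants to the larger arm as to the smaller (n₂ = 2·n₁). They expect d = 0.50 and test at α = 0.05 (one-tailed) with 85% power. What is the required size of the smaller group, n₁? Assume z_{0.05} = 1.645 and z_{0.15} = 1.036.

With allocation ratio k = n₂/n₁ = 2, Var(x̄₁−x̄₂) = σ²(1/n₁ + 1/(k·n₁)) = σ²·(k+1)/(k·n₁).
So n₁ = (1 + 1/k)·((z_{α} + z_β)/d)² = 1.500 × (2.681/0.50)².
n₁ = 1.500 × 28.75 = 43.1.
Round up: n₁ = 44, giving n₂ = 2 × 44 = 88.

n₁ = 44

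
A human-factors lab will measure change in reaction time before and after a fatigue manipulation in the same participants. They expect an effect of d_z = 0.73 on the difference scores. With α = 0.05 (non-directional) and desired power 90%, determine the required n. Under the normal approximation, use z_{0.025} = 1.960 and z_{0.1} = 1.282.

For a paired (one-sample on differences) test: n = ((z_{α/2} + z_β) / d)².
z_{α/2} + z_β = 1.960 + 1.282 = 3.242.
n = (3.242 / 0.73)² = 4.441² = 19.72.
Round up.

n = 20 pairs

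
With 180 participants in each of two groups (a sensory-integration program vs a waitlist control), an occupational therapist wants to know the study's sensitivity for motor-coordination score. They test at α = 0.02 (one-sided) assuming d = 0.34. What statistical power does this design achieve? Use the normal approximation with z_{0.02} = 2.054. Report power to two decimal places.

power ≈ 0.88

For two equal groups, power = Φ(d·√(n/2) − z_{α}).
d·√(n/2) = 0.34 × √(180/2) = 0.34 × 9.487 = 3.226.
z_β = 3.226 − 2.054 = 1.172.
Power = Φ(1.172) = 0.879.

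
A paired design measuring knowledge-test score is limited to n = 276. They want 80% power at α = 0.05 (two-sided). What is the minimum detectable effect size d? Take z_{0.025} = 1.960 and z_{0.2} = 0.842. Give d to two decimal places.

d_min ≈ 0.17

For a single sample (or paired design) of n = 276: d_min = (z_{α/2} + z_β)/√n.
z-sum = 1.960 + 0.842 = 2.802.
d_min = 2.802 / √276 = 2.802 / 16.613 = 0.169.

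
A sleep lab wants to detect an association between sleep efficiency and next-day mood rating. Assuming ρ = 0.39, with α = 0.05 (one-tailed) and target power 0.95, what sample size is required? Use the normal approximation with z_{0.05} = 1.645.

n = 67

Fisher's z: C = ½·ln((1+r)/(1−r)) = ½·ln(2.2787) = 0.4118.
n = ((z_{α} + z_β)/C)² + 3.
(1.645 + 1.645) / 0.4118 = 3.290 / 0.4118 = 7.989.
n = 7.989² + 3 = 63.83 + 3 = 66.8.
Round up.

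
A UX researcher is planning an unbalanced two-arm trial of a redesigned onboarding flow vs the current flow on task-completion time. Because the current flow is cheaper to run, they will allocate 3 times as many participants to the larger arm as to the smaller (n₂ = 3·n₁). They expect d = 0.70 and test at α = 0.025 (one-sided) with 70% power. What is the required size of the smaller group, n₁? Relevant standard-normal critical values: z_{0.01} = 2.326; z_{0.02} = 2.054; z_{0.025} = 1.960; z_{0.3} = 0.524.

n₁ = 17

With allocation ratio k = n₂/n₁ = 3, Var(x̄₁−x̄₂) = σ²(1/n₁ + 1/(k·n₁)) = σ²·(k+1)/(k·n₁).
So n₁ = (1 + 1/k)·((z_{α} + z_β)/d)² = 1.333 × (2.484/0.70)².
n₁ = 1.333 × 12.59 = 16.8.
Round up: n₁ = 17, giving n₂ = 3 × 17 = 51.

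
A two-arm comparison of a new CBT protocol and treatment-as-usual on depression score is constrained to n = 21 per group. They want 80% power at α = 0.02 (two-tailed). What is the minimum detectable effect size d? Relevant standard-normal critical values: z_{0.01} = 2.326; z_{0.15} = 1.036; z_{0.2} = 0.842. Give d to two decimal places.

For two independent groups of n = 21 each: d_min = (z_{α/2} + z_β)·√(2/n).
z-sum = 2.326 + 0.842 = 3.168.
d_min = 3.168 × √(2/21) = 3.168 × 0.3086 = 0.978.

d_min ≈ 0.98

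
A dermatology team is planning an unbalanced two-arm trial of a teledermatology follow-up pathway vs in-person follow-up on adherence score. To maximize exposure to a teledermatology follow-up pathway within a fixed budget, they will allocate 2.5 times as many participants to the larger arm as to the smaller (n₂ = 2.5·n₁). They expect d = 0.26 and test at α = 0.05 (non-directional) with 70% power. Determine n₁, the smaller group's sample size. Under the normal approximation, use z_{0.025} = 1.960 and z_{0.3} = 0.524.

With allocation ratio k = n₂/n₁ = 2.5, Var(x̄₁−x̄₂) = σ²(1/n₁ + 1/(k·n₁)) = σ²·(k+1)/(k·n₁).
So n₁ = (1 + 1/k)·((z_{α/2} + z_β)/d)² = 1.400 × (2.484/0.26)².
n₁ = 1.400 × 91.28 = 127.8.
Round up: n₁ = 128, giving n₂ = 2.5 × 128 = 320.

n₁ = 128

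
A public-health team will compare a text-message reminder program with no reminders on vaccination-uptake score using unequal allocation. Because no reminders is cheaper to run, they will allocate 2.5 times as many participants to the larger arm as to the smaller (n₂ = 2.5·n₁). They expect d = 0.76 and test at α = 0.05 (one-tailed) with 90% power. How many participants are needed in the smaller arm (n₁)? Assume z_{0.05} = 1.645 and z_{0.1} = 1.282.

With allocation ratio k = n₂/n₁ = 2.5, Var(x̄₁−x̄₂) = σ²(1/n₁ + 1/(k·n₁)) = σ²·(k+1)/(k·n₁).
So n₁ = (1 + 1/k)·((z_{α} + z_β)/d)² = 1.400 × (2.927/0.76)².
n₁ = 1.400 × 14.83 = 20.8.
Round up: n₁ = 21, giving n₂ = ⌈2.5 × 21⌉ = ⌈52.5⌉ = 53.

n₁ = 21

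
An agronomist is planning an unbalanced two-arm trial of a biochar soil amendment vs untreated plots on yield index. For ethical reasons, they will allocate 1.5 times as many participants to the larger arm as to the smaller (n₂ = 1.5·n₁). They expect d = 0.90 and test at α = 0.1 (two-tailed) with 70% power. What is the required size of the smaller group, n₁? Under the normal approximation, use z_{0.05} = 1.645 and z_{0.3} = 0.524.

With allocation ratio k = n₂/n₁ = 1.5, Var(x̄₁−x̄₂) = σ²(1/n₁ + 1/(k·n₁)) = σ²·(k+1)/(k·n₁).
So n₁ = (1 + 1/k)·((z_{α/2} + z_β)/d)² = 1.667 × (2.169/0.90)².
n₁ = 1.667 × 5.81 = 9.7.
Round up: n₁ = 10, giving n₂ = 1.5 × 10 = 15.

n₁ = 10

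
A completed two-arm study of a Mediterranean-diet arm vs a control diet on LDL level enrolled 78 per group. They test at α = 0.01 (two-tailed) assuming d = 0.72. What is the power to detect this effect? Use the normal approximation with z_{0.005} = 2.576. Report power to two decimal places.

For two equal groups, power = Φ(d·√(n/2) − z_{α/2}).
d·√(n/2) = 0.72 × √(78/2) = 0.72 × 6.245 = 4.496.
z_β = 4.496 − 2.576 = 1.920.
Power = Φ(1.920) = 0.973.

power ≈ 0.97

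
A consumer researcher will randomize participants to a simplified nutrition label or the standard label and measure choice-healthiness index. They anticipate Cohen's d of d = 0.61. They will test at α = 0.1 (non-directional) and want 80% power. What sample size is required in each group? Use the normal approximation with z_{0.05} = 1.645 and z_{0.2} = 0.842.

For two independent groups with equal n: n = 2·((z_{α/2} + z_β) / d)².
z_{α/2} + z_β = 1.645 + 0.842 = 2.487.
n = 2 × (2.487 / 0.61)² = 2 × 4.077² = 2 × 16.62 = 33.2.
Round up to the next whole participant.

n = 34 per group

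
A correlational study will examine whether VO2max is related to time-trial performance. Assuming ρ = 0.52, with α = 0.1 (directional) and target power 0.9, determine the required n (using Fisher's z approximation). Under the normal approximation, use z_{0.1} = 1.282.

Fisher's z: C = ½·ln((1+r)/(1−r)) = ½·ln(3.1667) = 0.5763.
n = ((z_{α} + z_β)/C)² + 3.
(1.282 + 1.282) / 0.5763 = 2.564 / 0.5763 = 4.449.
n = 4.449² + 3 = 19.79 + 3 = 22.8.
Round up.

n = 23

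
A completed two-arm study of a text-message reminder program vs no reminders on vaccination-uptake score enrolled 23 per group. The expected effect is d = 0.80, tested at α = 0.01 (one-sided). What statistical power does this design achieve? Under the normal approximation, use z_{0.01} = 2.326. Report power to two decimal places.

For two equal groups, power = Φ(d·√(n/2) − z_{α}).
d·√(n/2) = 0.80 × √(23/2) = 0.80 × 3.391 = 2.713.
z_β = 2.713 − 2.326 = 0.387.
Power = Φ(0.387) = 0.651.

power ≈ 0.65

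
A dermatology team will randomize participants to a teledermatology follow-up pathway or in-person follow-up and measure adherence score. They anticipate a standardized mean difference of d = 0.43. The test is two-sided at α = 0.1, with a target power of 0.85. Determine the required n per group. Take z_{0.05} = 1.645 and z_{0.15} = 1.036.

For two independent groups with equal n: n = 2·((z_{α/2} + z_β) / d)².
z_{α/2} + z_β = 1.645 + 1.036 = 2.681.
n = 2 × (2.681 / 0.43)² = 2 × 6.235² = 2 × 38.87 = 77.7.
Round up to the next whole participant.

n = 78 per group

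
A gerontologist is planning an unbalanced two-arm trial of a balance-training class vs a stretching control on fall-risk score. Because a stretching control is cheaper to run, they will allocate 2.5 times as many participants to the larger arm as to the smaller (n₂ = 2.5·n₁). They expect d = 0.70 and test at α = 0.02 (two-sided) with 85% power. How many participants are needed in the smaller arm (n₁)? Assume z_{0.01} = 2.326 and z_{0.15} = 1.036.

n₁ = 33

With allocation ratio k = n₂/n₁ = 2.5, Var(x̄₁−x̄₂) = σ²(1/n₁ + 1/(k·n₁)) = σ²·(k+1)/(k·n₁).
So n₁ = (1 + 1/k)·((z_{α/2} + z_β)/d)² = 1.400 × (3.362/0.70)².
n₁ = 1.400 × 23.07 = 32.3.
Round up: n₁ = 33, giving n₂ = ⌈2.5 × 33⌉ = ⌈82.5⌉ = 83.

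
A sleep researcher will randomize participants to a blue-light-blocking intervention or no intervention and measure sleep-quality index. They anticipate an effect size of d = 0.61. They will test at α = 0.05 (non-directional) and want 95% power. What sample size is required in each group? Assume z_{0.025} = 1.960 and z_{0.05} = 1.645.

For two independent groups with equal n: n = 2·((z_{α/2} + z_β) / d)².
z_{α/2} + z_β = 1.960 + 1.645 = 3.605.
n = 2 × (3.605 / 0.61)² = 2 × 5.910² = 2 × 34.93 = 69.9.
Round up to the next whole participant.

n = 70 per group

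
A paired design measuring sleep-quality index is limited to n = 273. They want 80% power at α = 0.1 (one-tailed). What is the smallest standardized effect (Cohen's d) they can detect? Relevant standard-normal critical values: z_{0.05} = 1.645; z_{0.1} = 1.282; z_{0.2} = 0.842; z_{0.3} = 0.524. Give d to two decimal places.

For a single sample (or paired design) of n = 273: d_min = (z_{α} + z_β)/√n.
z-sum = 1.282 + 0.842 = 2.124.
d_min = 2.124 / √273 = 2.124 / 16.523 = 0.129.

d_min ≈ 0.13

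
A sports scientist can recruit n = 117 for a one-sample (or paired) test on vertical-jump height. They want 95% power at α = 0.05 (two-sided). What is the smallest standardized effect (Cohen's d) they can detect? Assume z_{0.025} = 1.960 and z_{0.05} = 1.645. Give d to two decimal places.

d_min ≈ 0.33

For a single sample (or paired design) of n = 117: d_min = (z_{α/2} + z_β)/√n.
z-sum = 1.960 + 1.645 = 3.605.
d_min = 3.605 / √117 = 3.605 / 10.817 = 0.333.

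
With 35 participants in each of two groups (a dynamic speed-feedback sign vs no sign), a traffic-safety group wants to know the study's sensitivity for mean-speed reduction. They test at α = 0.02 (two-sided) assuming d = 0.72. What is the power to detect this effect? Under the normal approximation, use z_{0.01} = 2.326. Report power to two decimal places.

For two equal groups, power = Φ(d·√(n/2) − z_{α/2}).
d·√(n/2) = 0.72 × √(35/2) = 0.72 × 4.183 = 3.012.
z_β = 3.012 − 2.326 = 0.686.
Power = Φ(0.686) = 0.754.

power ≈ 0.75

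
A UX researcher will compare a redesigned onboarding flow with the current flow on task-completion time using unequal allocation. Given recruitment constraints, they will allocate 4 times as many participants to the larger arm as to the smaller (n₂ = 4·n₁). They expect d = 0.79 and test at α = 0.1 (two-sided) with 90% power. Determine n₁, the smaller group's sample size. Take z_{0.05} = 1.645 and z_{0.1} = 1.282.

n₁ = 18

With allocation ratio k = n₂/n₁ = 4, Var(x̄₁−x̄₂) = σ²(1/n₁ + 1/(k·n₁)) = σ²·(k+1)/(k·n₁).
So n₁ = (1 + 1/k)·((z_{α/2} + z_β)/d)² = 1.250 × (2.927/0.79)².
n₁ = 1.250 × 13.73 = 17.2.
Round up: n₁ = 18, giving n₂ = 4 × 18 = 72.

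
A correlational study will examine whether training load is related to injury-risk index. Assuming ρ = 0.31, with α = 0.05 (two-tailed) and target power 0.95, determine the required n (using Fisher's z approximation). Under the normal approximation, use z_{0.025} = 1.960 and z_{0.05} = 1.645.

n = 130

Fisher's z: C = ½·ln((1+r)/(1−r)) = ½·ln(1.8986) = 0.3205.
n = ((z_{α/2} + z_β)/C)² + 3.
(1.960 + 1.645) / 0.3205 = 3.605 / 0.3205 = 11.248.
n = 11.248² + 3 = 126.52 + 3 = 129.5.
Round up.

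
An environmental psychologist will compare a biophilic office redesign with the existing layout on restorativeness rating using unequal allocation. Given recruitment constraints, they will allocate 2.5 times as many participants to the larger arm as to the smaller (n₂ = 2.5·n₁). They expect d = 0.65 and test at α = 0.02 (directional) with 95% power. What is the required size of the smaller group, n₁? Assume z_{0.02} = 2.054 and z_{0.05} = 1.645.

n₁ = 46

With allocation ratio k = n₂/n₁ = 2.5, Var(x̄₁−x̄₂) = σ²(1/n₁ + 1/(k·n₁)) = σ²·(k+1)/(k·n₁).
So n₁ = (1 + 1/k)·((z_{α} + z_β)/d)² = 1.400 × (3.699/0.65)².
n₁ = 1.400 × 32.38 = 45.3.
Round up: n₁ = 46, giving n₂ = 2.5 × 46 = 115.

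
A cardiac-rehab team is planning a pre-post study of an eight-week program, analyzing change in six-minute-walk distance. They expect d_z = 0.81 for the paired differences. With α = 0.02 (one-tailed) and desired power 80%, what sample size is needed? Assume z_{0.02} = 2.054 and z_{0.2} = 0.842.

For a paired (one-sample on differences) test: n = ((z_{α} + z_β) / d)².
z_{α} + z_β = 2.054 + 0.842 = 2.896.
n = (2.896 / 0.81)² = 3.575² = 12.78.
Round up.

n = 13 pairs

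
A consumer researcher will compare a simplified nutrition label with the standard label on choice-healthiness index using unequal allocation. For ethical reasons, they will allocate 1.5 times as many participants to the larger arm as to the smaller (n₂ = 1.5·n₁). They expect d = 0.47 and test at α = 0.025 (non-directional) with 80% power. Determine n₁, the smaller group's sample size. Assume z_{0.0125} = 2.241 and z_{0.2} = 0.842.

With allocation ratio k = n₂/n₁ = 1.5, Var(x̄₁−x̄₂) = σ²(1/n₁ + 1/(k·n₁)) = σ²·(k+1)/(k·n₁).
So n₁ = (1 + 1/k)·((z_{α/2} + z_β)/d)² = 1.667 × (3.083/0.47)².
n₁ = 1.667 × 43.03 = 71.7.
Round up: n₁ = 72, giving n₂ = 1.5 × 72 = 108.

n₁ = 72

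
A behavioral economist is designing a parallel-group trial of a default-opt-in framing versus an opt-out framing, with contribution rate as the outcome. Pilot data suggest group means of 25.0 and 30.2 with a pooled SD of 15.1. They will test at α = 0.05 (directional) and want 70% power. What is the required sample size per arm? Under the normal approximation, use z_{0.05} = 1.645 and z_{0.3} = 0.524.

Cohen's d = |M₁ − M₂| / SD_pooled = |25.0 − 30.2| / 15.1 = 5.2 / 15.1 = 0.344.
For two independent groups with equal n: n = 2·((z_{α} + z_β) / d)².
z_{α} + z_β = 1.645 + 0.524 = 2.169.
n = 2 × (2.169 / 0.344)² = 2 × 6.305² = 2 × 39.76 = 79.5.
Round up to the next whole participant.

n = 80 per group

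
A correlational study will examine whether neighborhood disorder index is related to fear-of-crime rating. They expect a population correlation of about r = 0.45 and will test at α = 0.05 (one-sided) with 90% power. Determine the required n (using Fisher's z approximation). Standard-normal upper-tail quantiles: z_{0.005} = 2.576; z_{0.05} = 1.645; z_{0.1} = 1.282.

n = 40

Fisher's z: C = ½·ln((1+r)/(1−r)) = ½·ln(2.6364) = 0.4847.
n = ((z_{α} + z_β)/C)² + 3.
(1.645 + 1.282) / 0.4847 = 2.927 / 0.4847 = 6.039.
n = 6.039² + 3 = 36.47 + 3 = 39.5.
Round up.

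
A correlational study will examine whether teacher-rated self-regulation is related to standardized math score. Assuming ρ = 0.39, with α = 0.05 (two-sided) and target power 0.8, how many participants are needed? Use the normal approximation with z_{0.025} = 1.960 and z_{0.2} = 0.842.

n = 50

Fisher's z: C = ½·ln((1+r)/(1−r)) = ½·ln(2.2787) = 0.4118.
n = ((z_{α/2} + z_β)/C)² + 3.
(1.960 + 0.842) / 0.4118 = 2.802 / 0.4118 = 6.804.
n = 6.804² + 3 = 46.30 + 3 = 49.3.
Round up.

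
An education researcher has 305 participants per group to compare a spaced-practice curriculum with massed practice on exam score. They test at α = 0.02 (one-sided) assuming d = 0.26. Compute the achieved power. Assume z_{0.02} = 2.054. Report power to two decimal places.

power ≈ 0.88

For two equal groups, power = Φ(d·√(n/2) − z_{α}).
d·√(n/2) = 0.26 × √(305/2) = 0.26 × 12.349 = 3.211.
z_β = 3.211 − 2.054 = 1.157.
Power = Φ(1.157) = 0.876.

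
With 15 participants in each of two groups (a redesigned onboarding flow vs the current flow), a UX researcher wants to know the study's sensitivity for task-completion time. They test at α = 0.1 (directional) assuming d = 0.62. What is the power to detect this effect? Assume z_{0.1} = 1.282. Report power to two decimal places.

For two equal groups, power = Φ(d·√(n/2) − z_{α}).
d·√(n/2) = 0.62 × √(15/2) = 0.62 × 2.739 = 1.698.
z_β = 1.698 − 1.282 = 0.416.
Power = Φ(0.416) = 0.661.

power ≈ 0.66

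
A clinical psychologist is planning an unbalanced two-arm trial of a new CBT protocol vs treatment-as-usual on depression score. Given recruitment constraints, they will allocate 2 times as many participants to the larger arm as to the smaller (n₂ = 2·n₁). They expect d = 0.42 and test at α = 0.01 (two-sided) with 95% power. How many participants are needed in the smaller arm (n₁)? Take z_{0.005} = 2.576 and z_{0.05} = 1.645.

With allocation ratio k = n₂/n₁ = 2, Var(x̄₁−x̄₂) = σ²(1/n₁ + 1/(k·n₁)) = σ²·(k+1)/(k·n₁).
So n₁ = (1 + 1/k)·((z_{α/2} + z_β)/d)² = 1.500 × (4.221/0.42)².
n₁ = 1.500 × 101.00 = 151.5.
Round up: n₁ = 152, giving n₂ = 2 × 152 = 304.

n₁ = 152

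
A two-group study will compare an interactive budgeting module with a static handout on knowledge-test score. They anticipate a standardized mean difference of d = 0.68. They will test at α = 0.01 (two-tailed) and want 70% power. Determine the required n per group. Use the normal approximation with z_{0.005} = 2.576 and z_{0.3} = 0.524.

n = 42 per group

For two independent groups with equal n: n = 2·((z_{α/2} + z_β) / d)².
z_{α/2} + z_β = 2.576 + 0.524 = 3.100.
n = 2 × (3.100 / 0.68)² = 2 × 4.559² = 2 × 20.78 = 41.6.
Round up to the next whole participant.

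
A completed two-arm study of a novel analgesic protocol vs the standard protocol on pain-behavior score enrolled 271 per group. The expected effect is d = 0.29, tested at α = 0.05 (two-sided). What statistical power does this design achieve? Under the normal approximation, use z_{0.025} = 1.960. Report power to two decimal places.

For two equal groups, power = Φ(d·√(n/2) − z_{α/2}).
d·√(n/2) = 0.29 × √(271/2) = 0.29 × 11.640 = 3.376.
z_β = 3.376 − 1.960 = 1.416.
Power = Φ(1.416) = 0.922.

power ≈ 0.92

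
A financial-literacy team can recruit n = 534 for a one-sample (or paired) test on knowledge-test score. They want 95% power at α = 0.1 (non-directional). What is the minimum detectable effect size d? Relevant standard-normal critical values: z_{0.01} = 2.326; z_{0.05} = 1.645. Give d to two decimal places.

d_min ≈ 0.14

For a single sample (or paired design) of n = 534: d_min = (z_{α/2} + z_β)/√n.
z-sum = 1.645 + 1.645 = 3.290.
d_min = 3.290 / √534 = 3.290 / 23.108 = 0.142.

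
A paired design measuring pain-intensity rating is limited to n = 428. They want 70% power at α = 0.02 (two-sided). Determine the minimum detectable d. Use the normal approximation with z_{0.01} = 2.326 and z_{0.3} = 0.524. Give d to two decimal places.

For a single sample (or paired design) of n = 428: d_min = (z_{α/2} + z_β)/√n.
z-sum = 2.326 + 0.524 = 2.850.
d_min = 2.850 / √428 = 2.850 / 20.688 = 0.138.

d_min ≈ 0.14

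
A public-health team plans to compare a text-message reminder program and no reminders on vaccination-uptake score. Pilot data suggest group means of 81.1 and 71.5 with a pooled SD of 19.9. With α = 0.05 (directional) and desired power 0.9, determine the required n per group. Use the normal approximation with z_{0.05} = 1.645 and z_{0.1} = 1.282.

Cohen's d = |M₁ − M₂| / SD_pooled = |81.1 − 71.5| / 19.9 = 9.6 / 19.9 = 0.482.
For two independent groups with equal n: n = 2·((z_{α} + z_β) / d)².
z_{α} + z_β = 1.645 + 1.282 = 2.927.
n = 2 × (2.927 / 0.482)² = 2 × 6.073² = 2 × 36.88 = 73.8.
Round up to the next whole participant.

n = 74 per group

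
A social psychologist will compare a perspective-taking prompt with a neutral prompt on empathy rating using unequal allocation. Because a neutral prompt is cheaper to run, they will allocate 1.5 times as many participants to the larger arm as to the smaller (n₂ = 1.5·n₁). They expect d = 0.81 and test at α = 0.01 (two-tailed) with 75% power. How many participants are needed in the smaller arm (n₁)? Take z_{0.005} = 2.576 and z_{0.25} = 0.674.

n₁ = 27

With allocation ratio k = n₂/n₁ = 1.5, Var(x̄₁−x̄₂) = σ²(1/n₁ + 1/(k·n₁)) = σ²·(k+1)/(k·n₁).
So n₁ = (1 + 1/k)·((z_{α/2} + z_β)/d)² = 1.667 × (3.250/0.81)².
n₁ = 1.667 × 16.10 = 26.8.
Round up: n₁ = 27, giving n₂ = ⌈1.5 × 27⌉ = ⌈40.5⌉ = 41.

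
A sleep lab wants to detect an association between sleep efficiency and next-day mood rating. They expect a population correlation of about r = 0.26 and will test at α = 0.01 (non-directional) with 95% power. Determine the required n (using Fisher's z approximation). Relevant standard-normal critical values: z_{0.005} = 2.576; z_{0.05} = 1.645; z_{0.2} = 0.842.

Fisher's z: C = ½·ln((1+r)/(1−r)) = ½·ln(1.7027) = 0.2661.
n = ((z_{α/2} + z_β)/C)² + 3.
(2.576 + 1.645) / 0.2661 = 4.221 / 0.2661 = 15.862.
n = 15.862² + 3 = 251.62 + 3 = 254.6.
Round up.

n = 255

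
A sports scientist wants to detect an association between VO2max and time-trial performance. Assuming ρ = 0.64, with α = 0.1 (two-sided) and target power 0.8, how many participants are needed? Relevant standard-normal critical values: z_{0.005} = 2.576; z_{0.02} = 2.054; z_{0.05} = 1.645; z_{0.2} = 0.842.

Fisher's z: C = ½·ln((1+r)/(1−r)) = ½·ln(4.5556) = 0.7582.
n = ((z_{α/2} + z_β)/C)² + 3.
(1.645 + 0.842) / 0.7582 = 2.487 / 0.7582 = 3.280.
n = 3.280² + 3 = 10.76 + 3 = 13.8.
Round up.

n = 14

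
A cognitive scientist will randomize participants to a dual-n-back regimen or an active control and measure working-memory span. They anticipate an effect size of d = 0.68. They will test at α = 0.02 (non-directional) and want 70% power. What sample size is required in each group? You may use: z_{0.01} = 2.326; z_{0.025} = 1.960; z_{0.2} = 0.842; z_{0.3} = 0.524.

n = 36 per group

For two independent groups with equal n: n = 2·((z_{α/2} + z_β) / d)².
z_{α/2} + z_β = 2.326 + 0.524 = 2.850.
n = 2 × (2.850 / 0.68)² = 2 × 4.191² = 2 × 17.57 = 35.1.
Round up to the next whole participant.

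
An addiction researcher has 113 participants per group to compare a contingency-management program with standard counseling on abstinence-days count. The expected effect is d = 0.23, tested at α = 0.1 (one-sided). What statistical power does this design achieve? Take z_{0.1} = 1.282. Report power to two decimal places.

power ≈ 0.67

For two equal groups, power = Φ(d·√(n/2) − z_{α}).
d·√(n/2) = 0.23 × √(113/2) = 0.23 × 7.517 = 1.729.
z_β = 1.729 − 1.282 = 0.447.
Power = Φ(0.447) = 0.673.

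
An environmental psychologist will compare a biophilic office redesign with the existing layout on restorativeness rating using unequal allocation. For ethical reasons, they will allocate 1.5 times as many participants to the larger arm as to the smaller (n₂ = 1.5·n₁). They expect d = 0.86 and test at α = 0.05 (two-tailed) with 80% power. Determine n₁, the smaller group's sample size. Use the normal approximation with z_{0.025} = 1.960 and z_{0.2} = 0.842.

With allocation ratio k = n₂/n₁ = 1.5, Var(x̄₁−x̄₂) = σ²(1/n₁ + 1/(k·n₁)) = σ²·(k+1)/(k·n₁).
So n₁ = (1 + 1/k)·((z_{α/2} + z_β)/d)² = 1.667 × (2.802/0.86)².
n₁ = 1.667 × 10.62 = 17.7.
Round up: n₁ = 18, giving n₂ = 1.5 × 18 = 27.

n₁ = 18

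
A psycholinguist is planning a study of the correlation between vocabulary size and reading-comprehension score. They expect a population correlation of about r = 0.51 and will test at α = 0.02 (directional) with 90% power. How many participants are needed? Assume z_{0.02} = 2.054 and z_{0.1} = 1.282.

Fisher's z: C = ½·ln((1+r)/(1−r)) = ½·ln(3.0816) = 0.5627.
n = ((z_{α} + z_β)/C)² + 3.
(2.054 + 1.282) / 0.5627 = 3.336 / 0.5627 = 5.929.
n = 5.929² + 3 = 35.15 + 3 = 38.1.
Round up.

n = 39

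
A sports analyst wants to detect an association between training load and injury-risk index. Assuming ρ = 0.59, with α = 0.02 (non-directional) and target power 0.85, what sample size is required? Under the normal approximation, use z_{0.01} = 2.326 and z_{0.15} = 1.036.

n = 28

Fisher's z: C = ½·ln((1+r)/(1−r)) = ½·ln(3.8780) = 0.6777.
n = ((z_{α/2} + z_β)/C)² + 3.
(2.326 + 1.036) / 0.6777 = 3.362 / 0.6777 = 4.961.
n = 4.961² + 3 = 24.61 + 3 = 27.6.
Round up.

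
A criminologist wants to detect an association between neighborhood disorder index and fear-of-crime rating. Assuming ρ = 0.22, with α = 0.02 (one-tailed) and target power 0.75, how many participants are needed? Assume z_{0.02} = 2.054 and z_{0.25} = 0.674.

Fisher's z: C = ½·ln((1+r)/(1−r)) = ½·ln(1.5641) = 0.2237.
n = ((z_{α} + z_β)/C)² + 3.
(2.054 + 0.674) / 0.2237 = 2.728 / 0.2237 = 12.195.
n = 12.195² + 3 = 148.72 + 3 = 151.7.
Round up.

n = 152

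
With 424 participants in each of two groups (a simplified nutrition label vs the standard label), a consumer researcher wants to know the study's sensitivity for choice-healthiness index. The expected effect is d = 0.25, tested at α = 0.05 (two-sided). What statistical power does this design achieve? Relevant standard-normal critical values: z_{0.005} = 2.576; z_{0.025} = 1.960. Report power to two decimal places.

power ≈ 0.95

For two equal groups, power = Φ(d·√(n/2) − z_{α/2}).
d·√(n/2) = 0.25 × √(424/2) = 0.25 × 14.560 = 3.640.
z_β = 3.640 − 1.960 = 1.680.
Power = Φ(1.680) = 0.954.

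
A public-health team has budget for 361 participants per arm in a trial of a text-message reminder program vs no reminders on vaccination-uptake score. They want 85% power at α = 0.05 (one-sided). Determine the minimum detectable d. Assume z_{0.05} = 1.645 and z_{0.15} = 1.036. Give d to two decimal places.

For two independent groups of n = 361 each: d_min = (z_{α} + z_β)·√(2/n).
z-sum = 1.645 + 1.036 = 2.681.
d_min = 2.681 × √(2/361) = 2.681 × 0.0744 = 0.200.

d_min ≈ 0.20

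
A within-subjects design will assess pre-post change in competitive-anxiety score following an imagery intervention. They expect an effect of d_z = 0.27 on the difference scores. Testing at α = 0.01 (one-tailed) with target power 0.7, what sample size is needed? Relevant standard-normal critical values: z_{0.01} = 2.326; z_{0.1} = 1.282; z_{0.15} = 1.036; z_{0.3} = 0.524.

For a paired (one-sample on differences) test: n = ((z_{α} + z_β) / d)².
z_{α} + z_β = 2.326 + 0.524 = 2.850.
n = (2.850 / 0.27)² = 10.556² = 111.42.
Round up.

n = 112 pairs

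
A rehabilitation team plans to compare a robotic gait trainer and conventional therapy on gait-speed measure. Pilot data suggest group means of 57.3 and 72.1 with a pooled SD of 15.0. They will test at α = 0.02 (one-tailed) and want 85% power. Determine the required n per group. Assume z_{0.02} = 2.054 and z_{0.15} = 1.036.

Cohen's d = |M₁ − M₂| / SD_pooled = |57.3 − 72.1| / 15.0 = 14.8 / 15.0 = 0.987.
For two independent groups with equal n: n = 2·((z_{α} + z_β) / d)².
z_{α} + z_β = 2.054 + 1.036 = 3.090.
n = 2 × (3.090 / 0.987)² = 2 × 3.131² = 2 × 9.80 = 19.6.
Round up to the next whole participant.

n = 20 per group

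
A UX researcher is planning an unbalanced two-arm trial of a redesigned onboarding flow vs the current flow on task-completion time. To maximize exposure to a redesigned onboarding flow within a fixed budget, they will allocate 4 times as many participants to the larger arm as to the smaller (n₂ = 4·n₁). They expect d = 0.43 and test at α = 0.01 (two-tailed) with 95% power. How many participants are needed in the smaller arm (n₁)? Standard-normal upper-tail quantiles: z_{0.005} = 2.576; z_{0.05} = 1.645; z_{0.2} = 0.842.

n₁ = 121

With allocation ratio k = n₂/n₁ = 4, Var(x̄₁−x̄₂) = σ²(1/n₁ + 1/(k·n₁)) = σ²·(k+1)/(k·n₁).
So n₁ = (1 + 1/k)·((z_{α/2} + z_β)/d)² = 1.250 × (4.221/0.43)².
n₁ = 1.250 × 96.36 = 120.4.
Round up: n₁ = 121, giving n₂ = 4 × 121 = 484.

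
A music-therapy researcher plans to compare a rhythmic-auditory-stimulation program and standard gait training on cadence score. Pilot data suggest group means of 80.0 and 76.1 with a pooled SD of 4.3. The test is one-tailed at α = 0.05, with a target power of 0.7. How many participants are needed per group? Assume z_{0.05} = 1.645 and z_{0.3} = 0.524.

Cohen's d = |M₁ − M₂| / SD_pooled = |80.0 − 76.1| / 4.3 = 3.9 / 4.3 = 0.907.
For two independent groups with equal n: n = 2·((z_{α} + z_β) / d)².
z_{α} + z_β = 1.645 + 0.524 = 2.169.
n = 2 × (2.169 / 0.907)² = 2 × 2.391² = 2 × 5.72 = 11.4.
Round up to the next whole participant.

n = 12 per group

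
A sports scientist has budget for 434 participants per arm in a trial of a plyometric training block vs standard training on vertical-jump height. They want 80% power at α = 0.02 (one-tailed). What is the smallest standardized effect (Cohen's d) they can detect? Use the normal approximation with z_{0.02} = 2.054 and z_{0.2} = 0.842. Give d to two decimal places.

d_min ≈ 0.20

For two independent groups of n = 434 each: d_min = (z_{α} + z_β)·√(2/n).
z-sum = 2.054 + 0.842 = 2.896.
d_min = 2.896 × √(2/434) = 2.896 × 0.0679 = 0.197.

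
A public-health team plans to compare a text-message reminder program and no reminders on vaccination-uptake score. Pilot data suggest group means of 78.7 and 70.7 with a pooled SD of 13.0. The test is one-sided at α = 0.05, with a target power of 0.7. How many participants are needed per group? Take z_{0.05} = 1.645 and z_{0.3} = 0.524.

n = 25 per group

Cohen's d = |M₁ − M₂| / SD_pooled = |78.7 − 70.7| / 13.0 = 8.0 / 13.0 = 0.615.
For two independent groups with equal n: n = 2·((z_{α} + z_β) / d)².
z_{α} + z_β = 1.645 + 0.524 = 2.169.
n = 2 × (2.169 / 0.615)² = 2 × 3.527² = 2 × 12.44 = 24.9.
Round up to the next whole participant.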